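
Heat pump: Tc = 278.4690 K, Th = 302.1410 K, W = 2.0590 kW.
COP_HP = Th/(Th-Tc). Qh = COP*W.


COP = 302.1410 / 23.6720 = 12.7636
Qh = 12.7636 * 2.0590 = 26.2803 kW

COP = 12.7636, Qh = 26.2803 kW


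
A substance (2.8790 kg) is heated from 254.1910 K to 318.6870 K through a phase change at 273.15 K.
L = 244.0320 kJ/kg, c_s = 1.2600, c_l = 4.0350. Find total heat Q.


Q1 (sensible, solid) = 2.8790 * 1.2600 * 18.9590 = 68.7745 kJ
Q2 (latent) = 2.8790 * 244.0320 = 702.5681 kJ
Q3 (sensible, liquid) = 2.8790 * 4.0350 * 45.5370 = 528.9926 kJ
Q_total = 1300.3353 kJ

1300.3353 kJ


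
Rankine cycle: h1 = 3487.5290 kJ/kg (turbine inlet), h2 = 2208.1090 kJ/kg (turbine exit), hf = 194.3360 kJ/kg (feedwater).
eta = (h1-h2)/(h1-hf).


W = 1279.4200 kJ/kg
Q_in = 3293.1930 kJ/kg
eta = 0.3885 = 38.8504%

eta = 38.8504%


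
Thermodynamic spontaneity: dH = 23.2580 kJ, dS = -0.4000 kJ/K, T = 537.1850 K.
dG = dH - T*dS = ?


T*dS = 537.1850 * -0.4000 = -214.8740 kJ
dG = 23.2580 + 214.8740 = 238.1320 kJ (non-spontaneous)

dG = 238.1320 kJ, non-spontaneous


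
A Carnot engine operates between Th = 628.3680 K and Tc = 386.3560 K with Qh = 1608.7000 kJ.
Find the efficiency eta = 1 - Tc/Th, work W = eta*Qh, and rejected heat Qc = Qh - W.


eta = 1 - 386.3560/628.3680 = 0.3851
W = 0.3851 * 1608.7000 = 619.5807 kJ
Qc = 1608.7000 - 619.5807 = 989.1193 kJ

eta = 38.5144%, W = 619.5807 kJ, Qc = 989.1193 kJ


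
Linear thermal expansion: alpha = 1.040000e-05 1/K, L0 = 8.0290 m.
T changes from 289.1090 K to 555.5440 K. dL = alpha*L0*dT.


dT = 266.4350 K
dL = 1.040000e-05 * 8.0290 * 266.4350 = 0.022248 m
L_final = 8.051248 m

dL = 0.022248 m


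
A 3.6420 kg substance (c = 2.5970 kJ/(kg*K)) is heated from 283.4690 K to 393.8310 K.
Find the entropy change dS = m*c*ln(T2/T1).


T2/T1 = 1.3893
ln(T2/T1) = 0.3288
dS = 3.6420 * 2.5970 * 0.3288 = 3.1101 kJ/K

3.1101 kJ/K


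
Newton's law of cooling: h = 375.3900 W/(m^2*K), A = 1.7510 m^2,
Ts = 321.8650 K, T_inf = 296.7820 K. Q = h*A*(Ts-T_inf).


dT = 25.0830 K
Q = 375.3900 * 1.7510 * 25.0830 = 16487.2538 W

16487.2538 W


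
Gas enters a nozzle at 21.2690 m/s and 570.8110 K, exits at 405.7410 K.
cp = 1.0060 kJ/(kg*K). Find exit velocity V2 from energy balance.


dT = 165.0700 K
2*cp*1000*dT = 332120.8400
V1^2 = 452.3704
V2 = sqrt(332573.2104) = 576.6916 m/s

576.6916 m/s


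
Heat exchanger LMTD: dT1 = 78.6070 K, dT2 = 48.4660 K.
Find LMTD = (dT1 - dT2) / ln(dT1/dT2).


dT1/dT2 = 1.6219
ln(dT1/dT2) = 0.4836
LMTD = 30.1410 / 0.4836 = 62.3265 K

62.3265 K


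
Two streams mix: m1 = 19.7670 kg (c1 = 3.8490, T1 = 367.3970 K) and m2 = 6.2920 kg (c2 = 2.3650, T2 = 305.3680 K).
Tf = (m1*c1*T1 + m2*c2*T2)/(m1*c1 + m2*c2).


num = 32496.7861
den = 90.9638
Tf = 357.2498 K

357.2498 K


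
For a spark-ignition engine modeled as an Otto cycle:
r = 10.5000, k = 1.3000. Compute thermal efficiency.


r^(k-1) = 2.0247
eta = 1 - 1/2.0247 = 0.5061 = 50.6095%

50.6095%


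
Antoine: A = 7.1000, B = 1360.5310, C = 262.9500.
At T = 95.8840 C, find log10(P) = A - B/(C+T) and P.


C+T = 358.8340
B/(C+T) = 3.7915
log10(P) = 7.1000 - 3.7915 = 3.3085
P = 10^3.3085 = 2034.5430 mmHg

2034.5430 mmHg


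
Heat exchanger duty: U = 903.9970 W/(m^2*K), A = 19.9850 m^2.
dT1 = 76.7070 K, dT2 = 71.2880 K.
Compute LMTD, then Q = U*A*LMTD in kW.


LMTD = 73.9644 K
Q = 903.9970 * 19.9850 * 73.9644 = 1336269.2804 W = 1336.2693 kW

1336.2693 kW


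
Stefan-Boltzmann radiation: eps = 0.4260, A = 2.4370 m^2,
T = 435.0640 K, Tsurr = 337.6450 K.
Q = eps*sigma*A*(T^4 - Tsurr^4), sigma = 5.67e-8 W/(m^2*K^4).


T^4 = 3.5827e+10
Tsurr^4 = 1.2997e+10
Q = 0.4260 * 5.67e-8 * 2.4370 * 2.2830e+10 = 1343.8739 W

1343.8739 W


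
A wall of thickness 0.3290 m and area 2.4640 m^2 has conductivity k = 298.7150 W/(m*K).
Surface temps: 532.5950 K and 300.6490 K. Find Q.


dT = 231.9460 K
Q = 298.7150 * 2.4640 * 231.9460 / 0.3290 = 518906.0380 W

518906.0380 W


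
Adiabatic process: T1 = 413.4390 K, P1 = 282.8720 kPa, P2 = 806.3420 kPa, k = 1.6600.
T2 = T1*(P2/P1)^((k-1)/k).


(k-1)/k = 0.3976
(P2/P1)^exp = 1.5166
T2 = 413.4390 * 1.5166 = 627.0280 K

627.0280 K


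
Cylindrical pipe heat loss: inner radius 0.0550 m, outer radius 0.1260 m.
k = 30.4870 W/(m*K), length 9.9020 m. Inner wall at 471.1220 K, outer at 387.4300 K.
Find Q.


dT = 83.6920 K
ln(ro/ri) = 0.8289
Q = 2*pi*30.4870*9.9020*83.6920 / 0.8289 = 191502.1972 W

191502.1972 W


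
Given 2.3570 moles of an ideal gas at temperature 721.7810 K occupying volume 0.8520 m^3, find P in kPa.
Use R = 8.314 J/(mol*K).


P = nRT/V = 2.3570 * 8.314 * 721.7810 / 0.8520
= 14144.0912 / 0.8520 = 16601.0460 Pa = 16.6010 kPa

16.6010 kPa


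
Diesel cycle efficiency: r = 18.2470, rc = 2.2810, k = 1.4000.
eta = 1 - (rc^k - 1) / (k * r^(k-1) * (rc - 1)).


r^(k-1) = 3.1950
rc^k = 3.1723
eta = 0.6209 = 62.0888%

62.0888%


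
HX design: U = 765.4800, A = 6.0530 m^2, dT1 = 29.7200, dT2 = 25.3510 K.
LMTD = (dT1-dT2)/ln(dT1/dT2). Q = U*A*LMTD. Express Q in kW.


LMTD = 27.4776 K
Q = 765.4800 * 6.0530 * 27.4776 = 127316.2571 W = 127.3163 kW

127.3163 kW


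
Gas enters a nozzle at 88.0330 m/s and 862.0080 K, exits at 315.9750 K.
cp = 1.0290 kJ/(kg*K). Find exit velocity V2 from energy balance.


dT = 546.0330 K
2*cp*1000*dT = 1123735.9140
V1^2 = 7749.8091
V2 = sqrt(1131485.7231) = 1063.7132 m/s

1063.7132 m/s


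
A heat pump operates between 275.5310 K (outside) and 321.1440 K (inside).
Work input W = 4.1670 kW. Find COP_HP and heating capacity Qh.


COP = 321.1440 / 45.6130 = 7.0406
Qh = 7.0406 * 4.1670 = 29.3383 kW

COP = 7.0406, Qh = 29.3383 kW


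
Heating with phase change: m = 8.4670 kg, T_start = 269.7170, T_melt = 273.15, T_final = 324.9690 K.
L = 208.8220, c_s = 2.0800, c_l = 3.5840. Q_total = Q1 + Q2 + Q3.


Q1 (sensible, solid) = 8.4670 * 2.0800 * 3.4330 = 60.4598 kJ
Q2 (latent) = 8.4670 * 208.8220 = 1768.0959 kJ
Q3 (sensible, liquid) = 8.4670 * 3.5840 * 51.8190 = 1572.4853 kJ
Q_total = 3401.0410 kJ

3401.0410 kJ


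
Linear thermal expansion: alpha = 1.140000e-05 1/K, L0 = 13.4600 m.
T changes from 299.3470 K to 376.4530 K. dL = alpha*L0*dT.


dT = 77.1060 K
dL = 1.140000e-05 * 13.4600 * 77.1060 = 0.011831 m
L_final = 13.471831 m

dL = 0.011831 m


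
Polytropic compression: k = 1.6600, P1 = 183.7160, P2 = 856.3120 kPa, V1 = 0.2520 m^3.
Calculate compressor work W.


(k-1)/k = 0.3976
(P2/P1)^exp = 1.8441
W = 2.5152 * 183.7160 * 0.2520 * (1.8441 - 1) = 98.2885 kJ

98.2885 kJ


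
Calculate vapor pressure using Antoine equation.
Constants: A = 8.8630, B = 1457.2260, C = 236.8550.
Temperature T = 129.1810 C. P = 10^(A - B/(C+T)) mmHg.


C+T = 366.0360
B/(C+T) = 3.9811
log10(P) = 8.8630 - 3.9811 = 4.8819
P = 10^4.8819 = 76190.3170 mmHg

76190.3170 mmHg


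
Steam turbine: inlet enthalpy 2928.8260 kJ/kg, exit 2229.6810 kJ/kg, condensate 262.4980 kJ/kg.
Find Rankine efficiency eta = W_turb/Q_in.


W = 699.1450 kJ/kg
Q_in = 2666.3280 kJ/kg
eta = 0.2622 = 26.2213%

eta = 26.2213%


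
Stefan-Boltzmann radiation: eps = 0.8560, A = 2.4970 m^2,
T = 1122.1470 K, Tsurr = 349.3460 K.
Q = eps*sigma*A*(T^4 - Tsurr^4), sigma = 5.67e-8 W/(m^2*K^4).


T^4 = 1.5856e+12
Tsurr^4 = 1.4894e+10
Q = 0.8560 * 5.67e-8 * 2.4970 * 1.5707e+12 = 190359.9500 W

190359.9500 W


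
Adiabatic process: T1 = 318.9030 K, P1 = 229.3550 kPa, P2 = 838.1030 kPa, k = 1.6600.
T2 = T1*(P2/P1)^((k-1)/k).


(k-1)/k = 0.3976
(P2/P1)^exp = 1.6740
T2 = 318.9030 * 1.6740 = 533.8487 K

533.8487 K


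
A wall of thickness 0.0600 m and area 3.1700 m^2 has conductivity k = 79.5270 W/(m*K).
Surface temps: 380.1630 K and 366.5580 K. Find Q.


dT = 13.6050 K
Q = 79.5270 * 3.1700 * 13.6050 / 0.0600 = 57163.8088 W

57163.8088 W


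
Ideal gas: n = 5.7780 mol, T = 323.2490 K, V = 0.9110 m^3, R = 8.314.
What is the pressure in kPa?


P = nRT/V = 5.7780 * 8.314 * 323.2490 / 0.9110
= 15528.3299 / 0.9110 = 17045.3676 Pa = 17.0454 kPa

17.0454 kPa


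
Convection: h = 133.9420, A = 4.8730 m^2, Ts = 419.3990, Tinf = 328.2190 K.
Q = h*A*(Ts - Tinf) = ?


dT = 91.1800 K
Q = 133.9420 * 4.8730 * 91.1800 = 59513.1282 W

59513.1282 W


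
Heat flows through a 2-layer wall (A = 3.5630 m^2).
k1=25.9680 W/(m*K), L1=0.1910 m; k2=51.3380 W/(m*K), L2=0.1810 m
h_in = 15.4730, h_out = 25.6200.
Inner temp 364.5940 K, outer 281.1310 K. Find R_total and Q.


R_conv_in = 1/(15.4730*3.5630) = 0.0181
R_1 = 0.1910/(25.9680*3.5630) = 0.0021
R_2 = 0.1810/(51.3380*3.5630) = 0.0010
R_conv_out = 1/(25.6200*3.5630) = 0.0110
R_total = 0.0321 K/W
Q = 83.4630 / 0.0321 = 2596.2509 W

R_total = 0.0321 K/W, Q = 2596.2509 W


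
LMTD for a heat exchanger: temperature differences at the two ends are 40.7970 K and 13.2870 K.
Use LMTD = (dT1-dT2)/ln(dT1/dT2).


dT1/dT2 = 3.0704
ln(dT1/dT2) = 1.1218
LMTD = 27.5100 / 1.1218 = 24.5226 K

24.5226 K


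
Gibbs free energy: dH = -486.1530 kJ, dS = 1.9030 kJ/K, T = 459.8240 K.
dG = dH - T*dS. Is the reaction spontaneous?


T*dS = 459.8240 * 1.9030 = 875.0451 kJ
dG = -486.1530 - 875.0451 = -1361.1981 kJ (spontaneous)

dG = -1361.1981 kJ, spontaneous


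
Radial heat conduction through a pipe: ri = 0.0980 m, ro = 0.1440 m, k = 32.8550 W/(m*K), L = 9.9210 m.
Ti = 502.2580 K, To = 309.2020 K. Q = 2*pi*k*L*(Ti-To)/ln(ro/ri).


dT = 193.0560 K
ln(ro/ri) = 0.3848
Q = 2*pi*32.8550*9.9210*193.0560 / 0.3848 = 1027385.2310 W

1027385.2310 W


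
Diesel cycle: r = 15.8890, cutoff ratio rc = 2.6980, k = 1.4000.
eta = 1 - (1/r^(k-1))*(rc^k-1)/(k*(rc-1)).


r^(k-1) = 3.0230
rc^k = 4.0129
eta = 0.5807 = 58.0742%

58.0742%


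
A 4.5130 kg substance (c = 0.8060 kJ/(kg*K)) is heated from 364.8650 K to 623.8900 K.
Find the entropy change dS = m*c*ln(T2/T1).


T2/T1 = 1.7099
ln(T2/T1) = 0.5364
dS = 4.5130 * 0.8060 * 0.5364 = 1.9513 kJ/K

1.9513 kJ/K


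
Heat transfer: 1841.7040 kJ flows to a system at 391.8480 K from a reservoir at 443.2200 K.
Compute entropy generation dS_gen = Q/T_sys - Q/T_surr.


dS_sys = 1841.7040/391.8480 = 4.7000 kJ/K
dS_surr = -1841.7040/443.2200 = -4.1553 kJ/K
dS_gen = 4.7000 - 4.1553 = 0.5448 kJ/K (irreversible)

dS_gen = 0.5448 kJ/K, irreversible


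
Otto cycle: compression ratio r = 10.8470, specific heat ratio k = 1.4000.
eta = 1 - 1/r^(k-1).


r^(k-1) = 2.5949
eta = 1 - 1/2.5949 = 0.6146 = 61.4632%

61.4632%


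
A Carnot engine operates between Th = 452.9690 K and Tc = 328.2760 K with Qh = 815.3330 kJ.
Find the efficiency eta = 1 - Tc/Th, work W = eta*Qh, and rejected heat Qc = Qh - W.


eta = 1 - 328.2760/452.9690 = 0.2753
W = 0.2753 * 815.3330 = 224.4443 kJ
Qc = 815.3330 - 224.4443 = 590.8887 kJ

eta = 27.5279%, W = 224.4443 kJ, Qc = 590.8887 kJ


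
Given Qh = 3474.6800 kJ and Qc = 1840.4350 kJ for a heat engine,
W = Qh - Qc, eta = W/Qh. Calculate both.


W = 3474.6800 - 1840.4350 = 1634.2450 kJ
eta = 1634.2450 / 3474.6800 = 0.4703 = 47.0330%

W = 1634.2450 kJ, eta = 47.0330%


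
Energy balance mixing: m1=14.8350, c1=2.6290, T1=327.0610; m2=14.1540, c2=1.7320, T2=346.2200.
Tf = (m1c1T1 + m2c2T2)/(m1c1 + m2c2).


num = 21243.2655
den = 63.5159
Tf = 334.4556 K

334.4556 K


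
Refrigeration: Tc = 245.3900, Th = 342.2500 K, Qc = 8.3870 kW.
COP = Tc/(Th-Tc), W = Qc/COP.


COP = 245.3900 / 96.8600 = 2.5335
W = 8.3870 / 2.5335 = 3.3105 kW

COP = 2.5335, W = 3.3105 kW


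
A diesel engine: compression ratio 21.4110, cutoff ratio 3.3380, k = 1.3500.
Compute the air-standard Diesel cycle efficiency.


r^(k-1) = 2.9223
rc^k = 5.0899
eta = 0.5566 = 55.6587%

55.6587%


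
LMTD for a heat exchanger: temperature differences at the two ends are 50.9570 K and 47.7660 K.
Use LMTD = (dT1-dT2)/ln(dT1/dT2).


dT1/dT2 = 1.0668
ln(dT1/dT2) = 0.0647
LMTD = 3.1910 / 0.0647 = 49.3443 K

49.3443 K


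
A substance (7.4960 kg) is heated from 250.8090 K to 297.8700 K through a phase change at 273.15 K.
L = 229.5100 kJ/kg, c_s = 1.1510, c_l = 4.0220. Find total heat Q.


Q1 (sensible, solid) = 7.4960 * 1.1510 * 22.3410 = 192.7558 kJ
Q2 (latent) = 7.4960 * 229.5100 = 1720.4070 kJ
Q3 (sensible, liquid) = 7.4960 * 4.0220 * 24.7200 = 745.2811 kJ
Q_total = 2658.4439 kJ

2658.4439 kJ


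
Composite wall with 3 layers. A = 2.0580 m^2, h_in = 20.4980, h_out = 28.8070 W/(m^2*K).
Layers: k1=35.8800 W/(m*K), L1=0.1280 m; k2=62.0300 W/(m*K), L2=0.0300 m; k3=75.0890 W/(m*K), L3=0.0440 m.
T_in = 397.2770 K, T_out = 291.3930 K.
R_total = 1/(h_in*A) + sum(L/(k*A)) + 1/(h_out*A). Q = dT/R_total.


R_conv_in = 1/(20.4980*2.0580) = 0.0237
R_1 = 0.1280/(35.8800*2.0580) = 0.0017
R_2 = 0.0300/(62.0300*2.0580) = 0.0002
R_3 = 0.0440/(75.0890*2.0580) = 0.0003
R_conv_out = 1/(28.8070*2.0580) = 0.0169
R_total = 0.0428 K/W
Q = 105.8840 / 0.0428 = 2472.4183 W

R_total = 0.0428 K/W, Q = 2472.4183 W


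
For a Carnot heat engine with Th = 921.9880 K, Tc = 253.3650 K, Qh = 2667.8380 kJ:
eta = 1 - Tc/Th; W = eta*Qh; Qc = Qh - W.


eta = 1 - 253.3650/921.9880 = 0.7252
W = 0.7252 * 2667.8380 = 1934.7083 kJ
Qc = 2667.8380 - 1934.7083 = 733.1297 kJ

eta = 72.5197%, W = 1934.7083 kJ, Qc = 733.1297 kJ


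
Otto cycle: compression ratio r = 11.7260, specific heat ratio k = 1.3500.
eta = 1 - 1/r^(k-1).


r^(k-1) = 2.3670
eta = 1 - 1/2.3670 = 0.5775 = 57.7528%

57.7528%


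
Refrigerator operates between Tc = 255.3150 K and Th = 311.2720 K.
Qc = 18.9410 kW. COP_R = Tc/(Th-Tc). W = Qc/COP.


COP = 255.3150 / 55.9570 = 4.5627
W = 18.9410 / 4.5627 = 4.1513 kW

COP = 4.5627, W = 4.1513 kW


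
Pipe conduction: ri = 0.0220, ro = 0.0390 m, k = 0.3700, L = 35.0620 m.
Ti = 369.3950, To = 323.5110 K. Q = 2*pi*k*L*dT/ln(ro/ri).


dT = 45.8840 K
ln(ro/ri) = 0.5725
Q = 2*pi*0.3700*35.0620*45.8840 / 0.5725 = 6532.6516 W

6532.6516 W


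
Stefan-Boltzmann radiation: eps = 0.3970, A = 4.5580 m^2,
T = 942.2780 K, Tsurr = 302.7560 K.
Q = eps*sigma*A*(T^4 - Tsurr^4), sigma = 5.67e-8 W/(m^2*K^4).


T^4 = 7.8834e+11
Tsurr^4 = 8.4018e+09
Q = 0.3970 * 5.67e-8 * 4.5580 * 7.7994e+11 = 80022.2510 W

80022.2510 W


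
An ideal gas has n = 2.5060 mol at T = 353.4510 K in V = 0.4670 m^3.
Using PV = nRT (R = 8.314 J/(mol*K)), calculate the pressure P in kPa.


P = nRT/V = 2.5060 * 8.314 * 353.4510 / 0.4670
= 7364.1106 / 0.4670 = 15768.9734 Pa = 15.7690 kPa

15.7690 kPa


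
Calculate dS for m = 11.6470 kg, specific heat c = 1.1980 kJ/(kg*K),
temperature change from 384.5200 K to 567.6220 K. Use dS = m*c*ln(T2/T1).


T2/T1 = 1.4762
ln(T2/T1) = 0.3895
dS = 11.6470 * 1.1980 * 0.3895 = 5.4342 kJ/K

5.4342 kJ/K


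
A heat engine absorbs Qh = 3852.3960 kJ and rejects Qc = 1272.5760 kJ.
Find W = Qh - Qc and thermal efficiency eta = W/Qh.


W = 3852.3960 - 1272.5760 = 2579.8200 kJ
eta = 2579.8200 / 3852.3960 = 0.6697 = 66.9666%

W = 2579.8200 kJ, eta = 66.9666%


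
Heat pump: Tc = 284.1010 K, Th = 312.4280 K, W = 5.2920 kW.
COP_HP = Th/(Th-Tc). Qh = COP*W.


COP = 312.4280 / 28.3270 = 11.0293
Qh = 11.0293 * 5.2920 = 58.3672 kW

COP = 11.0293, Qh = 58.3672 kW


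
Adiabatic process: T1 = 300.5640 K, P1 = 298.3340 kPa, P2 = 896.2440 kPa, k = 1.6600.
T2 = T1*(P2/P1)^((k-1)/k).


(k-1)/k = 0.3976
(P2/P1)^exp = 1.5486
T2 = 300.5640 * 1.5486 = 465.4523 K

465.4523 K


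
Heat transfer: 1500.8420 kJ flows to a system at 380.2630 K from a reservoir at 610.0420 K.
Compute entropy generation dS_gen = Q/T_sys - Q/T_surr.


dS_sys = 1500.8420/380.2630 = 3.9469 kJ/K
dS_surr = -1500.8420/610.0420 = -2.4602 kJ/K
dS_gen = 3.9469 - 2.4602 = 1.4866 kJ/K (irreversible)

dS_gen = 1.4866 kJ/K, irreversible


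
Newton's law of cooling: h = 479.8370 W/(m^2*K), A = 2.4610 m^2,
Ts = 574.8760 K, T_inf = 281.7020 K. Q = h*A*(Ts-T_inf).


dT = 293.1740 K
Q = 479.8370 * 2.4610 * 293.1740 = 346202.9780 W

346202.9780 W


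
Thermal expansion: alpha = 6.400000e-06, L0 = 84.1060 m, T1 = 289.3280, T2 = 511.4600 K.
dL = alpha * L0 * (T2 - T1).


dT = 222.1320 K
dL = 6.400000e-06 * 84.1060 * 222.1320 = 0.119569 m
L_final = 84.225569 m

dL = 0.119569 m


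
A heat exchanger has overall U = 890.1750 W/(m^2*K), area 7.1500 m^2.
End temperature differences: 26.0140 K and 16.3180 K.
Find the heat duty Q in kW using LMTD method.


LMTD = 20.7905 K
Q = 890.1750 * 7.1500 * 20.7905 = 132326.5846 W = 132.3266 kW

132.3266 kW


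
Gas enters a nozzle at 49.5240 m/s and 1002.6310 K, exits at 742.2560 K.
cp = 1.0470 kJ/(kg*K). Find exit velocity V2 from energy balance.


dT = 260.3750 K
2*cp*1000*dT = 545225.2500
V1^2 = 2452.6266
V2 = sqrt(547677.8766) = 740.0526 m/s

740.0526 m/s


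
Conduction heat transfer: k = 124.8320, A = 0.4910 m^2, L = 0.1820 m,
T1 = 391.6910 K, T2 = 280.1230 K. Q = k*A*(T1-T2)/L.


dT = 111.5680 K
Q = 124.8320 * 0.4910 * 111.5680 / 0.1820 = 37572.9834 W

37572.9834 W


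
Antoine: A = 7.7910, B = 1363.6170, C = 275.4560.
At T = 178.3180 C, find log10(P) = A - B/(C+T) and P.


C+T = 453.7740
B/(C+T) = 3.0051
log10(P) = 7.7910 - 3.0051 = 4.7859
P = 10^4.7859 = 61086.1025 mmHg

61086.1025 mmHg


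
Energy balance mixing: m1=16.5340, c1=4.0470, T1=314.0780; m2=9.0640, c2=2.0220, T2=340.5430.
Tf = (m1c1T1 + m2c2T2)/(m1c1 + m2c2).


num = 27257.2025
den = 85.2405
Tf = 319.7682 K

319.7682 K


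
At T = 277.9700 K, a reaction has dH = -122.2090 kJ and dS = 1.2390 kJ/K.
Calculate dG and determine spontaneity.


T*dS = 277.9700 * 1.2390 = 344.4048 kJ
dG = -122.2090 - 344.4048 = -466.6138 kJ (spontaneous)

dG = -466.6138 kJ, spontaneous


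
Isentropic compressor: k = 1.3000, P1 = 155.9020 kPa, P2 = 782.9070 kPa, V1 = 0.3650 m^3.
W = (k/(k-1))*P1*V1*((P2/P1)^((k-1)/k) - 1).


(k-1)/k = 0.2308
(P2/P1)^exp = 1.4512
W = 4.3333 * 155.9020 * 0.3650 * (1.4512 - 1) = 111.2668 kJ

111.2668 kJ


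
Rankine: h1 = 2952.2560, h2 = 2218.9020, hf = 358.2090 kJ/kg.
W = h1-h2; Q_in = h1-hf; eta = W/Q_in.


W = 733.3540 kJ/kg
Q_in = 2594.0470 kJ/kg
eta = 0.2827 = 28.2707%

eta = 28.2707%


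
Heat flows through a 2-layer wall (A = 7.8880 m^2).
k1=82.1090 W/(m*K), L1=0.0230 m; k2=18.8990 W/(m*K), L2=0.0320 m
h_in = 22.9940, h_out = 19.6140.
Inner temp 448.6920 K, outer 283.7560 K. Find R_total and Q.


R_conv_in = 1/(22.9940*7.8880) = 0.0055
R_1 = 0.0230/(82.1090*7.8880) = 3.5512e-05
R_2 = 0.0320/(18.8990*7.8880) = 0.0002
R_conv_out = 1/(19.6140*7.8880) = 0.0065
R_total = 0.0122 K/W
Q = 164.9360 / 0.0122 = 13489.4418 W

R_total = 0.0122 K/W, Q = 13489.4418 W


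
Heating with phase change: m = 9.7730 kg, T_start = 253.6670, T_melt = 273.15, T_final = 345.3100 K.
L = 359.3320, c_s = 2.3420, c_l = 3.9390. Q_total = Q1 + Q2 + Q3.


Q1 (sensible, solid) = 9.7730 * 2.3420 * 19.4830 = 445.9340 kJ
Q2 (latent) = 9.7730 * 359.3320 = 3511.7516 kJ
Q3 (sensible, liquid) = 9.7730 * 3.9390 * 72.1600 = 2777.8603 kJ
Q_total = 6735.5460 kJ

6735.5460 kJ


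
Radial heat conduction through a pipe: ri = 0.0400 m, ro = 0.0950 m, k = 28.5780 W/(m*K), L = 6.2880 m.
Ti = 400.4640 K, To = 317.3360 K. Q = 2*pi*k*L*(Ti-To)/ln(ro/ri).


dT = 83.1280 K
ln(ro/ri) = 0.8650
Q = 2*pi*28.5780*6.2880*83.1280 / 0.8650 = 108506.7471 W

108506.7471 W


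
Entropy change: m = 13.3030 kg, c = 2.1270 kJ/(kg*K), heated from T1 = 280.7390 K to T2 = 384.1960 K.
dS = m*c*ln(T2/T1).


T2/T1 = 1.3685
ln(T2/T1) = 0.3137
dS = 13.3030 * 2.1270 * 0.3137 = 8.8771 kJ/K

8.8771 kJ/K


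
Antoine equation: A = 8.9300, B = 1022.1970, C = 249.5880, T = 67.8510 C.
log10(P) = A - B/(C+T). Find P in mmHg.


C+T = 317.4390
B/(C+T) = 3.2201
log10(P) = 8.9300 - 3.2201 = 5.7099
P = 10^5.7099 = 512699.8824 mmHg

512699.8824 mmHg


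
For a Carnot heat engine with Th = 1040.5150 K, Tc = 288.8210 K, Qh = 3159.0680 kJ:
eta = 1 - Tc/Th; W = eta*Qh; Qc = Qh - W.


eta = 1 - 288.8210/1040.5150 = 0.7224
W = 0.7224 * 3159.0680 = 2282.1896 kJ
Qc = 3159.0680 - 2282.1896 = 876.8784 kJ

eta = 72.2425%, W = 2282.1896 kJ, Qc = 876.8784 kJ


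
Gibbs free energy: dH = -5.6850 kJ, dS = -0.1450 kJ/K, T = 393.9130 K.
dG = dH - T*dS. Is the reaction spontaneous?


T*dS = 393.9130 * -0.1450 = -57.1174 kJ
dG = -5.6850 + 57.1174 = 51.4324 kJ (non-spontaneous)

dG = 51.4324 kJ, non-spontaneous


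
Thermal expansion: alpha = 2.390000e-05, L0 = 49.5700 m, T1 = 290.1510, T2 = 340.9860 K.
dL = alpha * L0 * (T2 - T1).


dT = 50.8350 K
dL = 2.390000e-05 * 49.5700 * 50.8350 = 0.060225 m
L_final = 49.630225 m

dL = 0.060225 m


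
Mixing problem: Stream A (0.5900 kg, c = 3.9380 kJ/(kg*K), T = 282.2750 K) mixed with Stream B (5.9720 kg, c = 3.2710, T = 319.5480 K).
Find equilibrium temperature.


num = 6898.0257
den = 21.8578
Tf = 315.5860 K

315.5860 K


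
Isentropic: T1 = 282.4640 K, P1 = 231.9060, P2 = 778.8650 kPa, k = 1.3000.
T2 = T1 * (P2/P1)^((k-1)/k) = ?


(k-1)/k = 0.2308
(P2/P1)^exp = 1.3226
T2 = 282.4640 * 1.3226 = 373.5789 K

373.5789 K


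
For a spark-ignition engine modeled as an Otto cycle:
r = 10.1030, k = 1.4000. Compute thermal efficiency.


r^(k-1) = 2.5222
eta = 1 - 1/2.5222 = 0.6035 = 60.3521%

60.3521%


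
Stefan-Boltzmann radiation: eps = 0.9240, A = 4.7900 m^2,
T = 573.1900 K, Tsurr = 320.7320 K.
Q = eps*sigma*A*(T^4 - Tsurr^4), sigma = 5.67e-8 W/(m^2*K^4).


T^4 = 1.0794e+11
Tsurr^4 = 1.0582e+10
Q = 0.9240 * 5.67e-8 * 4.7900 * 9.7361e+10 = 24432.9184 W

24432.9184 W


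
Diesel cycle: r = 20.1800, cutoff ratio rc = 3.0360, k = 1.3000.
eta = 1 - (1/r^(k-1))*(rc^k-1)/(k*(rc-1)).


r^(k-1) = 2.4631
rc^k = 4.2364
eta = 0.5036 = 50.3569%

50.3569%


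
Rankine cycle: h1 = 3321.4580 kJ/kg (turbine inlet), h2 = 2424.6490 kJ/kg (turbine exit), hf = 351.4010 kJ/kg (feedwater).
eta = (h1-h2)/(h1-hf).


W = 896.8090 kJ/kg
Q_in = 2970.0570 kJ/kg
eta = 0.3020 = 30.1950%

eta = 30.1950%


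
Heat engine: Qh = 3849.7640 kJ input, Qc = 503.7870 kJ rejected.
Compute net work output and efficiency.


W = 3849.7640 - 503.7870 = 3345.9770 kJ
eta = 3345.9770 / 3849.7640 = 0.8691 = 86.9138%

W = 3345.9770 kJ, eta = 86.9138%


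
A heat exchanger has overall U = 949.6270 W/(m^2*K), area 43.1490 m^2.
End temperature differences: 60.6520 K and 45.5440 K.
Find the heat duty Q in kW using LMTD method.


LMTD = 52.7378 K
Q = 949.6270 * 43.1490 * 52.7378 = 2160956.2722 W = 2160.9563 kW

2160.9563 kW


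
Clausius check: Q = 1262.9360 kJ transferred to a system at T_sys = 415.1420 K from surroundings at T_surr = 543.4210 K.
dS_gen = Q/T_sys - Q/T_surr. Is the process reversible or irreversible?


dS_sys = 1262.9360/415.1420 = 3.0422 kJ/K
dS_surr = -1262.9360/543.4210 = -2.3240 kJ/K
dS_gen = 3.0422 - 2.3240 = 0.7181 kJ/K (irreversible)

dS_gen = 0.7181 kJ/K, irreversible


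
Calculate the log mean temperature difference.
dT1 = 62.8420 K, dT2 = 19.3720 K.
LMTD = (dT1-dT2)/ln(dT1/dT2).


dT1/dT2 = 3.2440
ln(dT1/dT2) = 1.1768
LMTD = 43.4700 / 1.1768 = 36.9393 K

36.9393 K


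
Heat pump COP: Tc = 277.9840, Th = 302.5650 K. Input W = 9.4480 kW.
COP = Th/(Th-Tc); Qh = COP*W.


COP = 302.5650 / 24.5810 = 12.3089
Qh = 12.3089 * 9.4480 = 116.2945 kW

COP = 12.3089, Qh = 116.2945 kW


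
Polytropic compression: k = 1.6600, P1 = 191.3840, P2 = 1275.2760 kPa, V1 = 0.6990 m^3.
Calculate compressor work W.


(k-1)/k = 0.3976
(P2/P1)^exp = 2.1257
W = 2.5152 * 191.3840 * 0.6990 * (2.1257 - 1) = 378.7527 kJ

378.7527 kJ


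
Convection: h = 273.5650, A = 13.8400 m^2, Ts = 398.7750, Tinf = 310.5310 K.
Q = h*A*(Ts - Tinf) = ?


dT = 88.2440 K
Q = 273.5650 * 13.8400 * 88.2440 = 334104.1029 W

334104.1029 W


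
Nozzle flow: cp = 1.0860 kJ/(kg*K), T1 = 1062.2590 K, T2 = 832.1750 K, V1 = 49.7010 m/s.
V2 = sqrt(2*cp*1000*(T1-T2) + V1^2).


dT = 230.0840 K
2*cp*1000*dT = 499742.4480
V1^2 = 2470.1894
V2 = sqrt(502212.6374) = 708.6696 m/s

708.6696 m/s


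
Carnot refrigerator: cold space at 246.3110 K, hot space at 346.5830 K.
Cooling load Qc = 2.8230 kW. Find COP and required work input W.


COP = 246.3110 / 100.2720 = 2.4564
W = 2.8230 / 2.4564 = 1.1492 kW

COP = 2.4564, W = 1.1492 kW


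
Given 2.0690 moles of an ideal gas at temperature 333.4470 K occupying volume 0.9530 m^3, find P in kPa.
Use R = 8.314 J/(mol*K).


P = nRT/V = 2.0690 * 8.314 * 333.4470 / 0.9530
= 5735.8439 / 0.9530 = 6018.7239 Pa = 6.0187 kPa

6.0187 kPa


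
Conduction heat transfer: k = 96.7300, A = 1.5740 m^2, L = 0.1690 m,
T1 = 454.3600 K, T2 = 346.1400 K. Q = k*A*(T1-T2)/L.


dT = 108.2200 K
Q = 96.7300 * 1.5740 * 108.2200 / 0.1690 = 97495.9871 W

97495.9871 W


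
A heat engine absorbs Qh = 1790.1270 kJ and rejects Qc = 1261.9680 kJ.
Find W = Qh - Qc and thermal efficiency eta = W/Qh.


W = 1790.1270 - 1261.9680 = 528.1590 kJ
eta = 528.1590 / 1790.1270 = 0.2950 = 29.5040%

W = 528.1590 kJ, eta = 29.5040%


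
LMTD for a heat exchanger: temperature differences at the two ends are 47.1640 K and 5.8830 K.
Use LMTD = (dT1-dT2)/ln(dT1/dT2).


dT1/dT2 = 8.0170
ln(dT1/dT2) = 2.0816
LMTD = 41.2810 / 2.0816 = 19.8317 K

19.8317 K


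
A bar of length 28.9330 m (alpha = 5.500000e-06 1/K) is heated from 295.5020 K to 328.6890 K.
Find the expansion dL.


dT = 33.1870 K
dL = 5.500000e-06 * 28.9330 * 33.1870 = 0.005281 m
L_final = 28.938281 m

dL = 0.005281 m


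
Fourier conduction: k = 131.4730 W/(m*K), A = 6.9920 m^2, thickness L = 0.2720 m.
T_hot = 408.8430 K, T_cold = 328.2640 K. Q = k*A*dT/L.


dT = 80.5790 K
Q = 131.4730 * 6.9920 * 80.5790 / 0.2720 = 272327.1631 W

272327.1631 W


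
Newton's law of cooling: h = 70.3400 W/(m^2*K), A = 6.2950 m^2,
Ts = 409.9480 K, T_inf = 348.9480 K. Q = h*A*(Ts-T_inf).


dT = 61.0000 K
Q = 70.3400 * 6.2950 * 61.0000 = 27010.2083 W

27010.2083 W


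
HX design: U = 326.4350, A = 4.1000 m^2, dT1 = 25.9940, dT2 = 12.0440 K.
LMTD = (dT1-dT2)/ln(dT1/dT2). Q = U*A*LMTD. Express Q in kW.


LMTD = 18.1334 K
Q = 326.4350 * 4.1000 * 18.1334 = 24269.4279 W = 24.2694 kW

24.2694 kW


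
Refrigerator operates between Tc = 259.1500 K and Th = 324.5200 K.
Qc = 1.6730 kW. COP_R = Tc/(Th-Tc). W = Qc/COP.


COP = 259.1500 / 65.3700 = 3.9644
W = 1.6730 / 3.9644 = 0.4220 kW

COP = 3.9644, W = 0.4220 kW


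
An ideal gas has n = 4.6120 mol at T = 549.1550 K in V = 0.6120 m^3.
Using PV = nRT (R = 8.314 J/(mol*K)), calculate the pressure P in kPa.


P = nRT/V = 4.6120 * 8.314 * 549.1550 / 0.6120
= 21056.8916 / 0.6120 = 34406.6856 Pa = 34.4067 kPa

34.4067 kPa


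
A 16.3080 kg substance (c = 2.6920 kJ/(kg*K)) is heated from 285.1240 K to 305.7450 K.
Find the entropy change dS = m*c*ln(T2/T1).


T2/T1 = 1.0723
ln(T2/T1) = 0.0698
dS = 16.3080 * 2.6920 * 0.0698 = 3.0655 kJ/K

3.0655 kJ/K


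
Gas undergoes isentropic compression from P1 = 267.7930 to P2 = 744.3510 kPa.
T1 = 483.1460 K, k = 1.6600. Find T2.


(k-1)/k = 0.3976
(P2/P1)^exp = 1.5015
T2 = 483.1460 * 1.5015 = 725.4375 K

725.4375 K


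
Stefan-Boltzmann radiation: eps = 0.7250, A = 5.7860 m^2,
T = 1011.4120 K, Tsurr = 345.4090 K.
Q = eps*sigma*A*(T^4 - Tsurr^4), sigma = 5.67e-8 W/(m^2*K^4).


T^4 = 1.0464e+12
Tsurr^4 = 1.4234e+10
Q = 0.7250 * 5.67e-8 * 5.7860 * 1.0322e+12 = 245506.9654 W

245506.9654 W


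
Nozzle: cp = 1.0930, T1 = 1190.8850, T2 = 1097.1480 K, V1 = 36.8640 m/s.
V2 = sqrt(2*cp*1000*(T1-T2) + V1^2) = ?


dT = 93.7370 K
2*cp*1000*dT = 204909.0820
V1^2 = 1358.9545
V2 = sqrt(206268.0365) = 454.1674 m/s

454.1674 m/s


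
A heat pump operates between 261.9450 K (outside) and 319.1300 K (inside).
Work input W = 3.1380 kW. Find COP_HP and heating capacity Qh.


COP = 319.1300 / 57.1850 = 5.5807
Qh = 5.5807 * 3.1380 = 17.5121 kW

COP = 5.5807, Qh = 17.5121 kW


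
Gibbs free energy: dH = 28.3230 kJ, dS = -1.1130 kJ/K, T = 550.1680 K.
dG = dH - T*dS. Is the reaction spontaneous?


T*dS = 550.1680 * -1.1130 = -612.3370 kJ
dG = 28.3230 + 612.3370 = 640.6600 kJ (non-spontaneous)

dG = 640.6600 kJ, non-spontaneous


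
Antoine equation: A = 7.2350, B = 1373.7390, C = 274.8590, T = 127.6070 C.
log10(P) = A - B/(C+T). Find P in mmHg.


C+T = 402.4660
B/(C+T) = 3.4133
log10(P) = 7.2350 - 3.4133 = 3.8217
P = 10^3.8217 = 6632.7789 mmHg

6632.7789 mmHg


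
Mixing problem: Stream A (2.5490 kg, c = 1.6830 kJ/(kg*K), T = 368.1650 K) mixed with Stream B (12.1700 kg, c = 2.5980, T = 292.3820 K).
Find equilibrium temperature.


num = 10823.8504
den = 35.9076
Tf = 301.4360 K

301.4360 K


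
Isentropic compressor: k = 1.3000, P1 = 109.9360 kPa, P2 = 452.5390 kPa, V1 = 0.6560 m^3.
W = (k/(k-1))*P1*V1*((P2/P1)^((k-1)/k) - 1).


(k-1)/k = 0.2308
(P2/P1)^exp = 1.3862
W = 4.3333 * 109.9360 * 0.6560 * (1.3862 - 1) = 120.6774 kJ

120.6774 kJ


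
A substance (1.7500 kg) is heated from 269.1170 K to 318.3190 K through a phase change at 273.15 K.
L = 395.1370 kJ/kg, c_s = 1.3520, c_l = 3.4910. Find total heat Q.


Q1 (sensible, solid) = 1.7500 * 1.3520 * 4.0330 = 9.5421 kJ
Q2 (latent) = 1.7500 * 395.1370 = 691.4897 kJ
Q3 (sensible, liquid) = 1.7500 * 3.4910 * 45.1690 = 275.9487 kJ
Q_total = 976.9805 kJ

976.9805 kJ


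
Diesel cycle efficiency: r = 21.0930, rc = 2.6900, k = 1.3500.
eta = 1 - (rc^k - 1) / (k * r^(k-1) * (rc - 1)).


r^(k-1) = 2.9070
rc^k = 3.8033
eta = 0.5773 = 57.7324%

57.7324%


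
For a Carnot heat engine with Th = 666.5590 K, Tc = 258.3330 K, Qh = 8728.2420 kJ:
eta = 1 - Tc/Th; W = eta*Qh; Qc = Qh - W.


eta = 1 - 258.3330/666.5590 = 0.6124
W = 0.6124 * 8728.2420 = 5345.5063 kJ
Qc = 8728.2420 - 5345.5063 = 3382.7357 kJ

eta = 61.2438%, W = 5345.5063 kJ, Qc = 3382.7357 kJ


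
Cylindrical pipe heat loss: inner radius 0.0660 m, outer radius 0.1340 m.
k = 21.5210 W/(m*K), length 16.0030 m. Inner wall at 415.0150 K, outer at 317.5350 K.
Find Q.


dT = 97.4800 K
ln(ro/ri) = 0.7082
Q = 2*pi*21.5210*16.0030*97.4800 / 0.7082 = 297860.2038 W

297860.2038 W


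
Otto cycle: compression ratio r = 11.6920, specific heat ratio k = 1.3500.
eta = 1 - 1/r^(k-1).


r^(k-1) = 2.3646
eta = 1 - 1/2.3646 = 0.5771 = 57.7099%

57.7099%


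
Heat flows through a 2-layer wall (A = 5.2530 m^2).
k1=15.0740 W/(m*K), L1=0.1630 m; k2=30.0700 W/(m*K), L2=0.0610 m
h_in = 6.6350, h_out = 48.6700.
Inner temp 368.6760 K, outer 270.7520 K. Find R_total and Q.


R_conv_in = 1/(6.6350*5.2530) = 0.0287
R_1 = 0.1630/(15.0740*5.2530) = 0.0021
R_2 = 0.0610/(30.0700*5.2530) = 0.0004
R_conv_out = 1/(48.6700*5.2530) = 0.0039
R_total = 0.0350 K/W
Q = 97.9240 / 0.0350 = 2794.0391 W

R_total = 0.0350 K/W, Q = 2794.0391 W


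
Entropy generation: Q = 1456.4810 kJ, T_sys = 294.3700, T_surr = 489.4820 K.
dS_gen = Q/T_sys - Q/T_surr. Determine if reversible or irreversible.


dS_sys = 1456.4810/294.3700 = 4.9478 kJ/K
dS_surr = -1456.4810/489.4820 = -2.9756 kJ/K
dS_gen = 4.9478 - 2.9756 = 1.9722 kJ/K (irreversible)

dS_gen = 1.9722 kJ/K, irreversible


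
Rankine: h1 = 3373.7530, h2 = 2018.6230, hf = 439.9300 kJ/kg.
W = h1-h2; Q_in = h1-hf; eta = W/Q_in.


W = 1355.1300 kJ/kg
Q_in = 2933.8230 kJ/kg
eta = 0.4619 = 46.1899%

eta = 46.1899%


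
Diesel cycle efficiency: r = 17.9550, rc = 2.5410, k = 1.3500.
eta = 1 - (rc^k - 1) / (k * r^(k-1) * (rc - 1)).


r^(k-1) = 2.7477
rc^k = 3.5217
eta = 0.5588 = 55.8838%

55.8838%


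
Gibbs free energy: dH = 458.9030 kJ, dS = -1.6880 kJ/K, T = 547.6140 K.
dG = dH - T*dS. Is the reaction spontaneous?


T*dS = 547.6140 * -1.6880 = -924.3724 kJ
dG = 458.9030 + 924.3724 = 1383.2754 kJ (non-spontaneous)

dG = 1383.2754 kJ, non-spontaneous


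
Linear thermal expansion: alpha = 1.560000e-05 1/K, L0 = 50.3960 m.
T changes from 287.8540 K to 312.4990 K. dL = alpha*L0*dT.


dT = 24.6450 K
dL = 1.560000e-05 * 50.3960 * 24.6450 = 0.019375 m
L_final = 50.415375 m

dL = 0.019375 m


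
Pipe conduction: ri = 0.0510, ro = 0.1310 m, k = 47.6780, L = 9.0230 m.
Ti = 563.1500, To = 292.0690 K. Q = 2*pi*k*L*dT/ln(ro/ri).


dT = 271.0810 K
ln(ro/ri) = 0.9434
Q = 2*pi*47.6780*9.0230*271.0810 / 0.9434 = 776721.0849 W

776721.0849 W


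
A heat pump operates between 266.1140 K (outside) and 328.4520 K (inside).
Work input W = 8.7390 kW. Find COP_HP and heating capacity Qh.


COP = 328.4520 / 62.3380 = 5.2689
Qh = 5.2689 * 8.7390 = 46.0448 kW

COP = 5.2689, Qh = 46.0448 kW


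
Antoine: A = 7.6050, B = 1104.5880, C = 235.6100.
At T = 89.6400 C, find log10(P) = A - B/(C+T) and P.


C+T = 325.2500
B/(C+T) = 3.3961
log10(P) = 7.6050 - 3.3961 = 4.2089
P = 10^4.2089 = 16176.3335 mmHg

16176.3335 mmHg


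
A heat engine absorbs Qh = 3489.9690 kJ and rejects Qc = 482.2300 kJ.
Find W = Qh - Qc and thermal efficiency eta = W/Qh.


W = 3489.9690 - 482.2300 = 3007.7390 kJ
eta = 3007.7390 / 3489.9690 = 0.8618 = 86.1824%

W = 3007.7390 kJ, eta = 86.1824%


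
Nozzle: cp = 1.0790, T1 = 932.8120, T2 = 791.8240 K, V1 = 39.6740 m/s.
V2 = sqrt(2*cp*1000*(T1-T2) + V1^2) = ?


dT = 140.9880 K
2*cp*1000*dT = 304252.1040
V1^2 = 1574.0263
V2 = sqrt(305826.1303) = 553.0155 m/s

553.0155 m/s


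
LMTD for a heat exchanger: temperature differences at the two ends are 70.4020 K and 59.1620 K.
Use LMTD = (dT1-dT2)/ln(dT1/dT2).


dT1/dT2 = 1.1900
ln(dT1/dT2) = 0.1739
LMTD = 11.2400 / 0.1739 = 64.6192 K

64.6192 K


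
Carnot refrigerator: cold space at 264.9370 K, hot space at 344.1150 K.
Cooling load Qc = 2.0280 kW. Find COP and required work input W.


COP = 264.9370 / 79.1780 = 3.3461
W = 2.0280 / 3.3461 = 0.6061 kW

COP = 3.3461, W = 0.6061 kW


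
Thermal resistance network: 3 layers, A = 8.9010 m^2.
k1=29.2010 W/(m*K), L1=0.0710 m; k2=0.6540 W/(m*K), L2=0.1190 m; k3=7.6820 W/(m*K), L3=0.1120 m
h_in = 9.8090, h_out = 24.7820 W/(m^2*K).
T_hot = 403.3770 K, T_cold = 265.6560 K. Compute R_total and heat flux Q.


R_conv_in = 1/(9.8090*8.9010) = 0.0115
R_1 = 0.0710/(29.2010*8.9010) = 0.0003
R_2 = 0.1190/(0.6540*8.9010) = 0.0204
R_3 = 0.1120/(7.6820*8.9010) = 0.0016
R_conv_out = 1/(24.7820*8.9010) = 0.0045
R_total = 0.0383 K/W
Q = 137.7210 / 0.0383 = 3592.0669 W

R_total = 0.0383 K/W, Q = 3592.0669 W


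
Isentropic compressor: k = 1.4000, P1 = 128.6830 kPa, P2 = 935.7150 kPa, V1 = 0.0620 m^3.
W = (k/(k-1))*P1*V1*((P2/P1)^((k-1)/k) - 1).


(k-1)/k = 0.2857
(P2/P1)^exp = 1.7627
W = 3.5000 * 128.6830 * 0.0620 * (1.7627 - 1) = 21.2977 kJ

21.2977 kJ


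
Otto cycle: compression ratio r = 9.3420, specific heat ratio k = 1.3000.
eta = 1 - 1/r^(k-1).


r^(k-1) = 1.9549
eta = 1 - 1/1.9549 = 0.4885 = 48.8474%

48.8474%


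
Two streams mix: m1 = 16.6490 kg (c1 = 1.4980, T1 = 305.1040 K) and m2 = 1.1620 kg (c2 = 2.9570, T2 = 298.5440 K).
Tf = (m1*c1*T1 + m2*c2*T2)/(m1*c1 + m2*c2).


num = 8635.1627
den = 28.3762
Tf = 304.3097 K

304.3097 K


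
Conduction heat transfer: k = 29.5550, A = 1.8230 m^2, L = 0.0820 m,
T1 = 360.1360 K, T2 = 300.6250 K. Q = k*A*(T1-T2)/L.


dT = 59.5110 K
Q = 29.5550 * 1.8230 * 59.5110 / 0.0820 = 39102.1852 W

39102.1852 W


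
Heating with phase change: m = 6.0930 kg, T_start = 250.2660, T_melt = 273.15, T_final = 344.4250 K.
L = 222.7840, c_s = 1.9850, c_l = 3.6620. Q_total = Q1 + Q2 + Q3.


Q1 (sensible, solid) = 6.0930 * 1.9850 * 22.8840 = 276.7729 kJ
Q2 (latent) = 6.0930 * 222.7840 = 1357.4229 kJ
Q3 (sensible, liquid) = 6.0930 * 3.6620 * 71.2750 = 1590.3281 kJ
Q_total = 3224.5240 kJ

3224.5240 kJ


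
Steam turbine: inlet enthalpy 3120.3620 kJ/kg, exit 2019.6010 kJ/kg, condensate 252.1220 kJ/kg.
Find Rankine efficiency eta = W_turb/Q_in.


W = 1100.7610 kJ/kg
Q_in = 2868.2400 kJ/kg
eta = 0.3838 = 38.3776%

eta = 38.3776%


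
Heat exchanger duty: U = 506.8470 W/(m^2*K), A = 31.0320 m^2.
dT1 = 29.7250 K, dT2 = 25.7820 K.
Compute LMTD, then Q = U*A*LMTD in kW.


LMTD = 27.7068 K
Q = 506.8470 * 31.0320 * 27.7068 = 435785.0256 W = 435.7850 kW

435.7850 kW


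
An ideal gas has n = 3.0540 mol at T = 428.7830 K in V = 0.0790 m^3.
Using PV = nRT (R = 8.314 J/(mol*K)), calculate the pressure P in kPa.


P = nRT/V = 3.0540 * 8.314 * 428.7830 / 0.0790
= 10887.2103 / 0.0790 = 137812.7884 Pa = 137.8128 kPa

137.8128 kPa


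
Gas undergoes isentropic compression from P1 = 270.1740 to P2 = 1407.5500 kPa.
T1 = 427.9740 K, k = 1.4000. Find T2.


(k-1)/k = 0.2857
(P2/P1)^exp = 1.6025
T2 = 427.9740 * 1.6025 = 685.8406 K

685.8406 K


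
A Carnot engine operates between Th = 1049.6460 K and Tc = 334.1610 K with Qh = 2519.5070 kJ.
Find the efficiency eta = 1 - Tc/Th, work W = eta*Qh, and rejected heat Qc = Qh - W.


eta = 1 - 334.1610/1049.6460 = 0.6816
W = 0.6816 * 2519.5070 = 1717.4071 kJ
Qc = 2519.5070 - 1717.4071 = 802.0999 kJ

eta = 68.1644%, W = 1717.4071 kJ, Qc = 802.0999 kJ


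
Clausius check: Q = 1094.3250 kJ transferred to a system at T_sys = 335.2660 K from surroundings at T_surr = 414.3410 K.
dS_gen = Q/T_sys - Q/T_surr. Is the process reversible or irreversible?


dS_sys = 1094.3250/335.2660 = 3.2641 kJ/K
dS_surr = -1094.3250/414.3410 = -2.6411 kJ/K
dS_gen = 3.2641 - 2.6411 = 0.6229 kJ/K (irreversible)

dS_gen = 0.6229 kJ/K, irreversible


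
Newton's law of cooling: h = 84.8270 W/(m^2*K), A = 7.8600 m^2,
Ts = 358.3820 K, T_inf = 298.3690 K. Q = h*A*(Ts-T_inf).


dT = 60.0130 K
Q = 84.8270 * 7.8600 * 60.0130 = 40013.0808 W

40013.0808 W


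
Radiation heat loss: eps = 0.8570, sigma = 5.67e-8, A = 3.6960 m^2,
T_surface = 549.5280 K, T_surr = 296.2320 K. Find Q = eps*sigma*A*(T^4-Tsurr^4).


T^4 = 9.1193e+10
Tsurr^4 = 7.7007e+09
Q = 0.8570 * 5.67e-8 * 3.6960 * 8.3492e+10 = 14994.7794 W

14994.7794 W


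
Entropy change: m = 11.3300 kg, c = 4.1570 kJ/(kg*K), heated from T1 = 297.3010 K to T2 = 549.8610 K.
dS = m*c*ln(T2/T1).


T2/T1 = 1.8495
ln(T2/T1) = 0.6149
dS = 11.3300 * 4.1570 * 0.6149 = 28.9620 kJ/K

28.9620 kJ/K


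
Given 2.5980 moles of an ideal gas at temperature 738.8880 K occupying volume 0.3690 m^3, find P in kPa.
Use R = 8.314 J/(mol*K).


P = nRT/V = 2.5980 * 8.314 * 738.8880 / 0.3690
= 15959.8123 / 0.3690 = 43251.5239 Pa = 43.2515 kPa

43.2515 kPa


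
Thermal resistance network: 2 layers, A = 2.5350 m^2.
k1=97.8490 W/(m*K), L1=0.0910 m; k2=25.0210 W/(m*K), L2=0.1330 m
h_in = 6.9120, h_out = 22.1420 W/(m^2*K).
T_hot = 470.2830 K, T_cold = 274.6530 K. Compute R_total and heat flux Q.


R_conv_in = 1/(6.9120*2.5350) = 0.0571
R_1 = 0.0910/(97.8490*2.5350) = 0.0004
R_2 = 0.1330/(25.0210*2.5350) = 0.0021
R_conv_out = 1/(22.1420*2.5350) = 0.0178
R_total = 0.0774 K/W
Q = 195.6300 / 0.0774 = 2529.1241 W

R_total = 0.0774 K/W, Q = 2529.1241 W


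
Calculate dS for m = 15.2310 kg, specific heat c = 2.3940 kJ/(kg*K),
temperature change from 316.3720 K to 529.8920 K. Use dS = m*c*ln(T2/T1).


T2/T1 = 1.6749
ln(T2/T1) = 0.5158
dS = 15.2310 * 2.3940 * 0.5158 = 18.8060 kJ/K

18.8060 kJ/K


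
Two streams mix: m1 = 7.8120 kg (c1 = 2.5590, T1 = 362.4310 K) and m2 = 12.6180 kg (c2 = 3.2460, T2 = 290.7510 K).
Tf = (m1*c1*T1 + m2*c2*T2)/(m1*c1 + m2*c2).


num = 19153.9124
den = 60.9489
Tf = 314.2616 K

314.2616 K


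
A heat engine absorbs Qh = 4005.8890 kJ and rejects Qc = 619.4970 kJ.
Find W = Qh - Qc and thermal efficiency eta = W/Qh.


W = 4005.8890 - 619.4970 = 3386.3920 kJ
eta = 3386.3920 / 4005.8890 = 0.8454 = 84.5353%

W = 3386.3920 kJ, eta = 84.5353%


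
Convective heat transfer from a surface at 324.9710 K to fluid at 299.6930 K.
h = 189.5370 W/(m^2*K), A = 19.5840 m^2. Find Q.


dT = 25.2780 K
Q = 189.5370 * 19.5840 * 25.2780 = 93829.2213 W

93829.2213 W


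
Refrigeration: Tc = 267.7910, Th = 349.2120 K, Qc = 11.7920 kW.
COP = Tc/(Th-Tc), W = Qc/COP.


COP = 267.7910 / 81.4210 = 3.2890
W = 11.7920 / 3.2890 = 3.5853 kW

COP = 3.2890, W = 3.5853 kW


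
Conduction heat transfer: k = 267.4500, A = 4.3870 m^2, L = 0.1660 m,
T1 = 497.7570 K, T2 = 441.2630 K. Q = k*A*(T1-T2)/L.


dT = 56.4940 K
Q = 267.4500 * 4.3870 * 56.4940 / 0.1660 = 399304.7479 W

399304.7479 W


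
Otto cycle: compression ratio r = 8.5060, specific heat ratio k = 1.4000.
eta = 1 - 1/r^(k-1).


r^(k-1) = 2.3545
eta = 1 - 1/2.3545 = 0.5753 = 57.5273%

57.5273%
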